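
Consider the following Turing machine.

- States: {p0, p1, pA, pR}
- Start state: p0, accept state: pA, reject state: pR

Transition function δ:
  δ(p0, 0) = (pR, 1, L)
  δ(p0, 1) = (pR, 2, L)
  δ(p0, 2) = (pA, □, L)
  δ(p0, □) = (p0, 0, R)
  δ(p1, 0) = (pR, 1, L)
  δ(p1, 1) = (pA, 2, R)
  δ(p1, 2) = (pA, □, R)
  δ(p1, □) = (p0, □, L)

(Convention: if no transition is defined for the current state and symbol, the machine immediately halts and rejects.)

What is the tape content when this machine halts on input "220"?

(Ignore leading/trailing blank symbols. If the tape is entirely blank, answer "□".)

Execution trace:
Initial: [p0]220
Step 1: δ(p0, 2) = (pA, □, L) → [pA]□□20

The machine reaches the accept state pA and halts.

Final tape (ignoring leading/trailing blanks): 20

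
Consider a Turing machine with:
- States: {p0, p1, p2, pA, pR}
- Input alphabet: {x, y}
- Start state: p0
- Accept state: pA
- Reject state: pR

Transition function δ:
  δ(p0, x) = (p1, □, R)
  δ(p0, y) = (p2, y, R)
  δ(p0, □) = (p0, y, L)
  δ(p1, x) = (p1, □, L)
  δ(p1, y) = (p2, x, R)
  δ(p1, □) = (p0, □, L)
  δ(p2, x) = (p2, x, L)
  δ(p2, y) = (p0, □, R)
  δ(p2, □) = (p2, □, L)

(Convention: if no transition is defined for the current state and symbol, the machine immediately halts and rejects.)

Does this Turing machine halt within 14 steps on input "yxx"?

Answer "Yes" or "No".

Execution trace:
Initial: [p0]yxx
Step 1: δ(p0, y) = (p2, y, R) → y[p2]xx
Step 2: δ(p2, x) = (p2, x, L) → [p2]yxx
Step 3: δ(p2, y) = (p0, □, R) → □[p0]xx
Step 4: δ(p0, x) = (p1, □, R) → □□[p1]x
Step 5: δ(p1, x) = (p1, □, L) → □[p1]□□
Step 6: δ(p1, □) = (p0, □, L) → [p0]□□□
Step 7: δ(p0, □) = (p0, y, L) → [p0]□y□□
Step 8: δ(p0, □) = (p0, y, L) → [p0]□yy□□
Step 9: δ(p0, □) = (p0, y, L) → [p0]□yyy□□
Step 10: δ(p0, □) = (p0, y, L) → [p0]□yyyy□□
Step 11: δ(p0, □) = (p0, y, L) → [p0]□yyyyy□□
Step 12: δ(p0, □) = (p0, y, L) → [p0]□yyyyyy□□
Step 13: δ(p0, □) = (p0, y, L) → [p0]□yyyyyyy□□
Step 14: δ(p0, □) = (p0, y, L) → [p0]□yyyyyyyy□□

The machine has not reached a halting state after 14 steps.
The machine did not halt within the 14-step bound.

Answer: No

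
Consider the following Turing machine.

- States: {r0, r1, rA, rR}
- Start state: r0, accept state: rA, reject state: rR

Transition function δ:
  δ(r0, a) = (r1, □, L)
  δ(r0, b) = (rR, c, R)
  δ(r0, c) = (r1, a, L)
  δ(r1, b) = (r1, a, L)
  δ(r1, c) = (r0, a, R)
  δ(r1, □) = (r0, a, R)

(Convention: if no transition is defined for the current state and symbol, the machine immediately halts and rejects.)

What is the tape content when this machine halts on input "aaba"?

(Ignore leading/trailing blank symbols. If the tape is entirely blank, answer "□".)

Execution trace:
Initial: [r0]aaba
Step 1: δ(r0, a) = (r1, □, L) → [r1]□□aba
Step 2: δ(r1, □) = (r0, a, R) → a[r0]□aba

No transition is defined for δ(r0, □). By convention the machine halts and rejects.

Final tape (ignoring leading/trailing blanks): a□aba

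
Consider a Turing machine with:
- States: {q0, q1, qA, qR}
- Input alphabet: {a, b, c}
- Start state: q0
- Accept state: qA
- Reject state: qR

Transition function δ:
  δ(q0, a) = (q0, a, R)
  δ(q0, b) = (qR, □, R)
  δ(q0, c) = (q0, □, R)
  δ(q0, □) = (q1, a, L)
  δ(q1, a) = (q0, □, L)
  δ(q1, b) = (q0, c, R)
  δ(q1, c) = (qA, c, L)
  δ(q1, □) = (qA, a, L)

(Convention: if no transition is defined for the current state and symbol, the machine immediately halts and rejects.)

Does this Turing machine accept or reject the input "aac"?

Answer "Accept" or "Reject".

Execution trace:
Initial: [q0]aac
Step 1: δ(q0, a) = (q0, a, R) → a[q0]ac
Step 2: δ(q0, a) = (q0, a, R) → aa[q0]c
Step 3: δ(q0, c) = (q0, □, R) → aa□[q0]□
Step 4: δ(q0, □) = (q1, a, L) → aa[q1]□a
Step 5: δ(q1, □) = (qA, a, L) → a[qA]aaa

The machine reaches the accept state qA and halts.

Answer: Accept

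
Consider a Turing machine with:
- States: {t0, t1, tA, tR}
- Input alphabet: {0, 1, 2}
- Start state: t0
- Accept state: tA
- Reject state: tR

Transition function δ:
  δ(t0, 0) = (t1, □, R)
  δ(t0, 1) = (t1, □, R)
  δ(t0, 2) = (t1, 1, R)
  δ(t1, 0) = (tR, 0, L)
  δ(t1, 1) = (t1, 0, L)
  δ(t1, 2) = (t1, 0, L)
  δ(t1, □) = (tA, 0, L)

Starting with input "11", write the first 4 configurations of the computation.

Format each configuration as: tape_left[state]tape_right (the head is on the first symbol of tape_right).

Transitions applied:
Step 1: δ(t0, 1) = (t1, □, R)
Step 2: δ(t1, 1) = (t1, 0, L)
Step 3: δ(t1, □) = (tA, 0, L)

The first 4 configurations are:
[t0]11 ⊢ □[t1]1 ⊢ [t1]□0 ⊢ [tA]□00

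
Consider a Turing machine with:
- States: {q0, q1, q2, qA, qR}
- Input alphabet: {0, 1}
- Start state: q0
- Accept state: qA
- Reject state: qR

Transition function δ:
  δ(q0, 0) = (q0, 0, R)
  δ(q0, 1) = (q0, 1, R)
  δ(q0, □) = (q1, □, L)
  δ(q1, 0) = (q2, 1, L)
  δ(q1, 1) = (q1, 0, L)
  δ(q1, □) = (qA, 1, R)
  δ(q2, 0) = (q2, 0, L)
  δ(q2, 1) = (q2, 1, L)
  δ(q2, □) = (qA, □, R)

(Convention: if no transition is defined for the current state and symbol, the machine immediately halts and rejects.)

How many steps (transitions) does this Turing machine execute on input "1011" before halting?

Execution trace:
Initial: [q0]1011
Step 1: δ(q0, 1) = (q0, 1, R) → 1[q0]011
Step 2: δ(q0, 0) = (q0, 0, R) → 10[q0]11
Step 3: δ(q0, 1) = (q0, 1, R) → 101[q0]1
Step 4: δ(q0, 1) = (q0, 1, R) → 1011[q0]□
Step 5: δ(q0, □) = (q1, □, L) → 101[q1]1□
Step 6: δ(q1, 1) = (q1, 0, L) → 10[q1]10□
Step 7: δ(q1, 1) = (q1, 0, L) → 1[q1]000□
Step 8: δ(q1, 0) = (q2, 1, L) → [q2]1100□
Step 9: δ(q2, 1) = (q2, 1, L) → [q2]□1100□
Step 10: δ(q2, □) = (qA, □, R) → □[qA]1100□

The machine reaches the accept state qA and halts.

The machine executed 10 steps before halting.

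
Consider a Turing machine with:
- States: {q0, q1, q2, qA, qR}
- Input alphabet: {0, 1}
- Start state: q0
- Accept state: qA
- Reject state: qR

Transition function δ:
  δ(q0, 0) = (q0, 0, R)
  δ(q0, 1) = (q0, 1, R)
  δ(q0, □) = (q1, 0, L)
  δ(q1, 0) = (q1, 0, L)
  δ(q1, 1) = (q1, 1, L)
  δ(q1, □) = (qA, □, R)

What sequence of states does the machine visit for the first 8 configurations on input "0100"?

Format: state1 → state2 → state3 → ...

Execution trace:
Initial: [q0]0100
Step 1: δ(q0, 0) = (q0, 0, R) → 0[q0]100
Step 2: δ(q0, 1) = (q0, 1, R) → 01[q0]00
Step 3: δ(q0, 0) = (q0, 0, R) → 010[q0]0
Step 4: δ(q0, 0) = (q0, 0, R) → 0100[q0]□
Step 5: δ(q0, □) = (q1, 0, L) → 010[q1]00
Step 6: δ(q1, 0) = (q1, 0, L) → 01[q1]000
Step 7: δ(q1, 0) = (q1, 0, L) → 0[q1]1000

State sequence: q0 → q0 → q0 → q0 → q0 → q1 → q1 → q1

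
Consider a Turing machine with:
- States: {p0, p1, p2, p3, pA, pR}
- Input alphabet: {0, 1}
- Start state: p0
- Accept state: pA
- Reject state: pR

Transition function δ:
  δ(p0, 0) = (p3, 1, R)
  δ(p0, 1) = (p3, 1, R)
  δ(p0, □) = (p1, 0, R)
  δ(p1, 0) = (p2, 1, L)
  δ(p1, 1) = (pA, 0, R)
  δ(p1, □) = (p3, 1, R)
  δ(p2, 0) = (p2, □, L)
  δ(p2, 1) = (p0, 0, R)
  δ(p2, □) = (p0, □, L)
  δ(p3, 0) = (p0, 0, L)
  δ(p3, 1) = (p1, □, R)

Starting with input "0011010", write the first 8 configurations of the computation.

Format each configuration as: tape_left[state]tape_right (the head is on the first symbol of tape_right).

Transitions applied:
Step 1: δ(p0, 0) = (p3, 1, R)
Step 2: δ(p3, 0) = (p0, 0, L)
Step 3: δ(p0, 1) = (p3, 1, R)
Step 4: δ(p3, 0) = (p0, 0, L)
Step 5: δ(p0, 1) = (p3, 1, R)
Step 6: δ(p3, 0) = (p0, 0, L)
Step 7: δ(p0, 1) = (p3, 1, R)

The first 8 configurations are:
[p0]0011010 ⊢ 1[p3]011010 ⊢ [p0]1011010 ⊢ 1[p3]011010 ⊢ [p0]1011010 ⊢ 1[p3]011010 ⊢ [p0]1011010 ⊢ 1[p3]011010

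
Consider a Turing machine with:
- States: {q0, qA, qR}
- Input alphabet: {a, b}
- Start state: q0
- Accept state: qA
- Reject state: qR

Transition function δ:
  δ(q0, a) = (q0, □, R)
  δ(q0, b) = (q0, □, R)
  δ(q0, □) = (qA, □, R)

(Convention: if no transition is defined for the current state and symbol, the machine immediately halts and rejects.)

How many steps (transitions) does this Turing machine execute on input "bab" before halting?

Execution trace:
Initial: [q0]bab
Step 1: δ(q0, b) = (q0, □, R) → □[q0]ab
Step 2: δ(q0, a) = (q0, □, R) → □□[q0]b
Step 3: δ(q0, b) = (q0, □, R) → □□□[q0]□
Step 4: δ(q0, □) = (qA, □, R) → □□□□[qA]□

The machine reaches the accept state qA and halts.

The machine executed 4 steps before halting.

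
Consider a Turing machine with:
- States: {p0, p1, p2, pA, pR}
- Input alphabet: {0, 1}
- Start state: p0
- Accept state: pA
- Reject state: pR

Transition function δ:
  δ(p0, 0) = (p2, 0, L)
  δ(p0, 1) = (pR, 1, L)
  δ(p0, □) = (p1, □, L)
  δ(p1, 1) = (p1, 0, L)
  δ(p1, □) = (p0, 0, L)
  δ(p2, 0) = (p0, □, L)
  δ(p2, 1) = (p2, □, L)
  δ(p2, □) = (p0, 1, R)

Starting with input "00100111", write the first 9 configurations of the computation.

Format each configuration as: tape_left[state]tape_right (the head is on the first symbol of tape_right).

Transitions applied:
Step 1: δ(p0, 0) = (p2, 0, L)
Step 2: δ(p2, □) = (p0, 1, R)
Step 3: δ(p0, 0) = (p2, 0, L)
Step 4: δ(p2, 1) = (p2, □, L)
Step 5: δ(p2, □) = (p0, 1, R)
Step 6: δ(p0, □) = (p1, □, L)
Step 7: δ(p1, 1) = (p1, 0, L)
Step 8: δ(p1, □) = (p0, 0, L)

The first 9 configurations are:
[p0]00100111 ⊢ [p2]□00100111 ⊢ 1[p0]00100111 ⊢ [p2]100100111 ⊢ [p2]□□00100111 ⊢ 1[p0]□00100111 ⊢ [p1]1□00100111 ⊢ [p1]□0□00100111 ⊢ [p0]□00□00100111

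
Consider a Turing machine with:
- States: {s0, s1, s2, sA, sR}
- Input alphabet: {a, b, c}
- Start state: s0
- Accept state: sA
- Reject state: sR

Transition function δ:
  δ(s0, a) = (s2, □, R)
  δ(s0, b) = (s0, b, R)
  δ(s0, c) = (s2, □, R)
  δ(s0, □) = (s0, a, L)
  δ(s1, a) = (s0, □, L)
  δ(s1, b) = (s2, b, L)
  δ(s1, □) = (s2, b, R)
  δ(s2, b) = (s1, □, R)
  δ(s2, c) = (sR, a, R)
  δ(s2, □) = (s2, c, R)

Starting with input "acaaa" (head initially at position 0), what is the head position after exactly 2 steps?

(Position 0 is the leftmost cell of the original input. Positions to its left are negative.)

Execution trace (head position shown):
Step 0: [s0]acaaa  (head at position 0)
Step 1: move right → □[s2]caaa  (head at position 1)
Step 2: move right → □a[sR]aaa  (head at position 2)

After 2 steps, the head is at position 2.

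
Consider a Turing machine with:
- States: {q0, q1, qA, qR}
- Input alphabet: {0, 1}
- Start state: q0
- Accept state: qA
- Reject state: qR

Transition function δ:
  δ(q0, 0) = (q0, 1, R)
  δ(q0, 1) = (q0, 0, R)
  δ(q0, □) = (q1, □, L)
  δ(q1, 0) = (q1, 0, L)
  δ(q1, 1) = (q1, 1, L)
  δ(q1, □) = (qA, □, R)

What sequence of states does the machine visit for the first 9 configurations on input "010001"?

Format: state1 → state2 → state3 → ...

Execution trace:
Initial: [q0]010001
Step 1: δ(q0, 0) = (q0, 1, R) → 1[q0]10001
Step 2: δ(q0, 1) = (q0, 0, R) → 10[q0]0001
Step 3: δ(q0, 0) = (q0, 1, R) → 101[q0]001
Step 4: δ(q0, 0) = (q0, 1, R) → 1011[q0]01
Step 5: δ(q0, 0) = (q0, 1, R) → 10111[q0]1
Step 6: δ(q0, 1) = (q0, 0, R) → 101110[q0]□
Step 7: δ(q0, □) = (q1, □, L) → 10111[q1]0□
Step 8: δ(q1, 0) = (q1, 0, L) → 1011[q1]10□

State sequence: q0 → q0 → q0 → q0 → q0 → q0 → q0 → q1 → q1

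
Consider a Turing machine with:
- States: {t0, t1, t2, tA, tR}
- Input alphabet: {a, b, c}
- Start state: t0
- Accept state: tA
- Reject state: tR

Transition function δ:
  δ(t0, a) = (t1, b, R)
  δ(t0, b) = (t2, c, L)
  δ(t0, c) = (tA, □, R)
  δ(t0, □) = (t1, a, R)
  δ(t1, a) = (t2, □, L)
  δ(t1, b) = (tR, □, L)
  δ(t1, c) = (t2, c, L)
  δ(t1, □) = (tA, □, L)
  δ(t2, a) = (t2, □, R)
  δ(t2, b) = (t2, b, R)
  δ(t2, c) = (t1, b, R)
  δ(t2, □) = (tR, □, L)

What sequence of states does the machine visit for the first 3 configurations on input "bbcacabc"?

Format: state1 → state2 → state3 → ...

Execution trace:
Initial: [t0]bbcacabc
Step 1: δ(t0, b) = (t2, c, L) → [t2]□cbcacabc
Step 2: δ(t2, □) = (tR, □, L) → [tR]□□cbcacabc

The machine reaches the reject state tR and halts.

State sequence: t0 → t2 → tR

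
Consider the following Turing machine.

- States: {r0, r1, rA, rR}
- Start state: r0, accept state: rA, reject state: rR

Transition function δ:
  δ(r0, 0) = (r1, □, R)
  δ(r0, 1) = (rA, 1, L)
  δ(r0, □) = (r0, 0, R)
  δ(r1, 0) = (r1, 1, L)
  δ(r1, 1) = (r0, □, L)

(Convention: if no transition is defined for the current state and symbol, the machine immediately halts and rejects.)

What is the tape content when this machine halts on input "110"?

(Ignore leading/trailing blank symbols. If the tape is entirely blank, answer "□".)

Execution trace:
Initial: [r0]110
Step 1: δ(r0, 1) = (rA, 1, L) → [rA]□110

The machine reaches the accept state rA and halts.

Final tape (ignoring leading/trailing blanks): 110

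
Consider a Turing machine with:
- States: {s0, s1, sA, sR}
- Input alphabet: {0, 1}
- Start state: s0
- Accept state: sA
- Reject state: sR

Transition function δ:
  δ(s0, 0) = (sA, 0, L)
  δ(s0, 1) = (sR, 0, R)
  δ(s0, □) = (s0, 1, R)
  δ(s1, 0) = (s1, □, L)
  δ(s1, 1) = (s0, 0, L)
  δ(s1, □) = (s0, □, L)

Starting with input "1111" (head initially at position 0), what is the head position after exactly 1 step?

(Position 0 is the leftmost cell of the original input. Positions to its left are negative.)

Execution trace (head position shown):
Step 0: [s0]1111  (head at position 0)
Step 1: move right → 0[sR]111  (head at position 1)

After 1 step, the head is at position 1.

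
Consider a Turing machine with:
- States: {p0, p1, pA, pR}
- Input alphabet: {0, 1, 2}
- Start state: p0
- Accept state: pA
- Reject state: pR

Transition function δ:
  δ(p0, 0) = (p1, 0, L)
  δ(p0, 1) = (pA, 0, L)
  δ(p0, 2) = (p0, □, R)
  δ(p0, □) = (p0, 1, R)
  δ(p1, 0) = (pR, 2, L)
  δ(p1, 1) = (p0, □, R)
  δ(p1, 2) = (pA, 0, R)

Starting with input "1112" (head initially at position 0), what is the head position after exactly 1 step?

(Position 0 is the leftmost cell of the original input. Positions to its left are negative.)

Execution trace (head position shown):
Step 0: [p0]1112  (head at position 0)
Step 1: move left → [pA]□0112  (head at position -1)

After 1 step, the head is at position -1.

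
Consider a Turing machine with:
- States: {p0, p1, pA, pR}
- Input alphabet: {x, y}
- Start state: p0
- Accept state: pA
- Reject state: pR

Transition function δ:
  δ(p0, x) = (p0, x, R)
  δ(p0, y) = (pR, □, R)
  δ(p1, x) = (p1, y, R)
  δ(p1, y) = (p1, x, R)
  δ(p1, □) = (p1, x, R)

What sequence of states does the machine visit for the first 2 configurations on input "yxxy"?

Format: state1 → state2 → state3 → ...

Execution trace:
Initial: [p0]yxxy
Step 1: δ(p0, y) = (pR, □, R) → □[pR]xxy

The machine reaches the reject state pR and halts.

State sequence: p0 → pR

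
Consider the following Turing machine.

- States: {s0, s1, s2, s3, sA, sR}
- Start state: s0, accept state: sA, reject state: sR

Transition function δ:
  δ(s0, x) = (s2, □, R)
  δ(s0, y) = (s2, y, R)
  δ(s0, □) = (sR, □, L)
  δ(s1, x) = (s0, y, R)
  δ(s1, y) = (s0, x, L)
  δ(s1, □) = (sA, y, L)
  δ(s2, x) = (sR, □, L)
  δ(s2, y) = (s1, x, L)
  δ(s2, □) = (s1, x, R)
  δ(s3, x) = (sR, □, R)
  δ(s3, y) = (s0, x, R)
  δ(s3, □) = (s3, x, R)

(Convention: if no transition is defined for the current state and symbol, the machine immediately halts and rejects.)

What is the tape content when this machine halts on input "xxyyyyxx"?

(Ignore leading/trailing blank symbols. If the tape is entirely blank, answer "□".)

Execution trace:
Initial: [s0]xxyyyyxx
Step 1: δ(s0, x) = (s2, □, R) → □[s2]xyyyyxx
Step 2: δ(s2, x) = (sR, □, L) → [sR]□□yyyyxx

The machine reaches the reject state sR and halts.

Final tape (ignoring leading/trailing blanks): yyyyxx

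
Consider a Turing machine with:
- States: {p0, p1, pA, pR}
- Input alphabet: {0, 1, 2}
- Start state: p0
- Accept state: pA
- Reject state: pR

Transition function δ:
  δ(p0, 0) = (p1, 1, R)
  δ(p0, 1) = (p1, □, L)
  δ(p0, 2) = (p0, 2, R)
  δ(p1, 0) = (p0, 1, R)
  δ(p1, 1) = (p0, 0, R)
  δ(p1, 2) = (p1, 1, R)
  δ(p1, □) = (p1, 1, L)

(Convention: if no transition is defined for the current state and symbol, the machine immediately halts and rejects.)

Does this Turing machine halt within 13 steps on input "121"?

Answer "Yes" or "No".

Execution trace:
Initial: [p0]121
Step 1: δ(p0, 1) = (p1, □, L) → [p1]□□21
Step 2: δ(p1, □) = (p1, 1, L) → [p1]□1□21
Step 3: δ(p1, □) = (p1, 1, L) → [p1]□11□21
Step 4: δ(p1, □) = (p1, 1, L) → [p1]□111□21
Step 5: δ(p1, □) = (p1, 1, L) → [p1]□1111□21
Step 6: δ(p1, □) = (p1, 1, L) → [p1]□11111□21
Step 7: δ(p1, □) = (p1, 1, L) → [p1]□111111□21
Step 8: δ(p1, □) = (p1, 1, L) → [p1]□1111111□21
Step 9: δ(p1, □) = (p1, 1, L) → [p1]□11111111□21
Step 10: δ(p1, □) = (p1, 1, L) → [p1]□111111111□21
Step 11: δ(p1, □) = (p1, 1, L) → [p1]□1111111111□21
Step 12: δ(p1, □) = (p1, 1, L) → [p1]□11111111111□21
Step 13: δ(p1, □) = (p1, 1, L) → [p1]□111111111111□21

The machine has not reached a halting state after 13 steps.
The machine did not halt within the 13-step bound.

Answer: No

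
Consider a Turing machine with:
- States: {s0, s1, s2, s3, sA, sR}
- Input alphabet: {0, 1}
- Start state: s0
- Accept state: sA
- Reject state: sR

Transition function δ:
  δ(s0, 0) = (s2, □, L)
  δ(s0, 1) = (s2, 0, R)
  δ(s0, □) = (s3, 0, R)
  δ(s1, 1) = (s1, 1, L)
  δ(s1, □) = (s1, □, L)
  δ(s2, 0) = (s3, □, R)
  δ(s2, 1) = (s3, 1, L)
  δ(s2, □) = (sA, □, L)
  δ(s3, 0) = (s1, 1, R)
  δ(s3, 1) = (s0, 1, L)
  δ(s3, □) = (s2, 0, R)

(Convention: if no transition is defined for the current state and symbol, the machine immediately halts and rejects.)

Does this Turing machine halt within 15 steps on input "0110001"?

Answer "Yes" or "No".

Execution trace:
Initial: [s0]0110001
Step 1: δ(s0, 0) = (s2, □, L) → [s2]□□110001
Step 2: δ(s2, □) = (sA, □, L) → [sA]□□□110001

The machine reaches the accept state sA and halts.
The machine halted after 2 steps (within the 15-step bound).

Answer: Yes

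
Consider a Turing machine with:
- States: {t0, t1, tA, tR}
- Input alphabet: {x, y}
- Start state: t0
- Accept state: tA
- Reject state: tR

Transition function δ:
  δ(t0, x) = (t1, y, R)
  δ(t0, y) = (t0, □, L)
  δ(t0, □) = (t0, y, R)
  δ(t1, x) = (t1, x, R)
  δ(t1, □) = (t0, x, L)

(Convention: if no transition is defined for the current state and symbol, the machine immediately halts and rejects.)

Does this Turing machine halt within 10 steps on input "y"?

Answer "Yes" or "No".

Execution trace:
Initial: [t0]y
Step 1: δ(t0, y) = (t0, □, L) → [t0]□□
Step 2: δ(t0, □) = (t0, y, R) → y[t0]□
Step 3: δ(t0, □) = (t0, y, R) → yy[t0]□
Step 4: δ(t0, □) = (t0, y, R) → yyy[t0]□
Step 5: δ(t0, □) = (t0, y, R) → yyyy[t0]□
Step 6: δ(t0, □) = (t0, y, R) → yyyyy[t0]□
Step 7: δ(t0, □) = (t0, y, R) → yyyyyy[t0]□
Step 8: δ(t0, □) = (t0, y, R) → yyyyyyy[t0]□
Step 9: δ(t0, □) = (t0, y, R) → yyyyyyyy[t0]□
Step 10: δ(t0, □) = (t0, y, R) → yyyyyyyyy[t0]□

The machine has not reached a halting state after 10 steps.
The machine did not halt within the 10-step bound.

Answer: No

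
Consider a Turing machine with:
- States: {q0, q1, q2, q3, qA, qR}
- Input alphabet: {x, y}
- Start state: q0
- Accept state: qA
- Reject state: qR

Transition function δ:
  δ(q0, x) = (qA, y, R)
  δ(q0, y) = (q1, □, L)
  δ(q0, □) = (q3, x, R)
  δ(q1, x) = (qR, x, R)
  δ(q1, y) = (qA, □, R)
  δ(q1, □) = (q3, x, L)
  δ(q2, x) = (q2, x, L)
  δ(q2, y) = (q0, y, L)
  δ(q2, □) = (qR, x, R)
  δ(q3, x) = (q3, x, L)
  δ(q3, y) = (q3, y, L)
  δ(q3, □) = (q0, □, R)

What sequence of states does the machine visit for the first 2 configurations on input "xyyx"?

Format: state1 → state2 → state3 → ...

Execution trace:
Initial: [q0]xyyx
Step 1: δ(q0, x) = (qA, y, R) → y[qA]yyx

The machine reaches the accept state qA and halts.

State sequence: q0 → qA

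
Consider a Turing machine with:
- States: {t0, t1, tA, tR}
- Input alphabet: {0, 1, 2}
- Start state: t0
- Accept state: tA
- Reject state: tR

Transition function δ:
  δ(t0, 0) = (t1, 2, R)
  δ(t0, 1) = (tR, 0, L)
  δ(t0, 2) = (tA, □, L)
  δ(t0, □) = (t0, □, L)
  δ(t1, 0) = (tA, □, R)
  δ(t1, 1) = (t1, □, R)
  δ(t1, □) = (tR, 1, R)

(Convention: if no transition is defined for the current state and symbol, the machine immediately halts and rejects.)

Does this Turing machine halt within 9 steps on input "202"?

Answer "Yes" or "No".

Execution trace:
Initial: [t0]202
Step 1: δ(t0, 2) = (tA, □, L) → [tA]□□02

The machine reaches the accept state tA and halts.
The machine halted after 1 step (within the 9-step bound).

Answer: Yes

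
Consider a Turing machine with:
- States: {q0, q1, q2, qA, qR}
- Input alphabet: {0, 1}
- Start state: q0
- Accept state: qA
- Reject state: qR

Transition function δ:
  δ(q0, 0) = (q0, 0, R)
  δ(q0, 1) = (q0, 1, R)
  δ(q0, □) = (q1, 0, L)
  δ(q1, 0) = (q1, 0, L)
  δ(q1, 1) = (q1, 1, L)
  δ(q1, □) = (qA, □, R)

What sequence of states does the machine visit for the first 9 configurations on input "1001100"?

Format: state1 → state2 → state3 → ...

Execution trace:
Initial: [q0]1001100
Step 1: δ(q0, 1) = (q0, 1, R) → 1[q0]001100
Step 2: δ(q0, 0) = (q0, 0, R) → 10[q0]01100
Step 3: δ(q0, 0) = (q0, 0, R) → 100[q0]1100
Step 4: δ(q0, 1) = (q0, 1, R) → 1001[q0]100
Step 5: δ(q0, 1) = (q0, 1, R) → 10011[q0]00
Step 6: δ(q0, 0) = (q0, 0, R) → 100110[q0]0
Step 7: δ(q0, 0) = (q0, 0, R) → 1001100[q0]□
Step 8: δ(q0, □) = (q1, 0, L) → 100110[q1]00

State sequence: q0 → q0 → q0 → q0 → q0 → q0 → q0 → q0 → q1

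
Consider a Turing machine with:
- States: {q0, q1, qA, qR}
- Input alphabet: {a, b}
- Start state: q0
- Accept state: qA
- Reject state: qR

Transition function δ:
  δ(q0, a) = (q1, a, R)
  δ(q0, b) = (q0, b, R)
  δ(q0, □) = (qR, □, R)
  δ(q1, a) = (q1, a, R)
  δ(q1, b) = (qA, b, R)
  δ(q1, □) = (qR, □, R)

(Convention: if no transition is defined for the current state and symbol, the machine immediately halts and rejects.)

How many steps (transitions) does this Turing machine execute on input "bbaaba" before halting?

Execution trace:
Initial: [q0]bbaaba
Step 1: δ(q0, b) = (q0, b, R) → b[q0]baaba
Step 2: δ(q0, b) = (q0, b, R) → bb[q0]aaba
Step 3: δ(q0, a) = (q1, a, R) → bba[q1]aba
Step 4: δ(q1, a) = (q1, a, R) → bbaa[q1]ba
Step 5: δ(q1, b) = (qA, b, R) → bbaab[qA]a

The machine reaches the accept state qA and halts.

The machine executed 5 steps before halting.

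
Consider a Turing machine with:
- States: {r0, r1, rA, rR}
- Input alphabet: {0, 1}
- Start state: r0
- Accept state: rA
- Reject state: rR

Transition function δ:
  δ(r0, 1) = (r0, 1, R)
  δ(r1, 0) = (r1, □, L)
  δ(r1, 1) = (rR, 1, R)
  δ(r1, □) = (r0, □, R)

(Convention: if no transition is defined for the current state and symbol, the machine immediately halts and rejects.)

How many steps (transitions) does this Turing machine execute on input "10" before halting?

Execution trace:
Initial: [r0]10
Step 1: δ(r0, 1) = (r0, 1, R) → 1[r0]0

No transition is defined for δ(r0, 0). By convention the machine halts and rejects.

The machine executed 1 step before halting.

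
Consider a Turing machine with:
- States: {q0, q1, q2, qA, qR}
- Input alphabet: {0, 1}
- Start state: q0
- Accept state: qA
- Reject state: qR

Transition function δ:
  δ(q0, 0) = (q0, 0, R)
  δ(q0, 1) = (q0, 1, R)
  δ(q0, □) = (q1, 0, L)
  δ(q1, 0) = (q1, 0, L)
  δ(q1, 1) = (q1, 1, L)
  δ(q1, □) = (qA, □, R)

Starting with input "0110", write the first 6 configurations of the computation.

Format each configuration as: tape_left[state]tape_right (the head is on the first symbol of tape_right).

Transitions applied:
Step 1: δ(q0, 0) = (q0, 0, R)
Step 2: δ(q0, 1) = (q0, 1, R)
Step 3: δ(q0, 1) = (q0, 1, R)
Step 4: δ(q0, 0) = (q0, 0, R)
Step 5: δ(q0, □) = (q1, 0, L)

The first 6 configurations are:
[q0]0110 ⊢ 0[q0]110 ⊢ 01[q0]10 ⊢ 011[q0]0 ⊢ 0110[q0]□ ⊢ 011[q1]00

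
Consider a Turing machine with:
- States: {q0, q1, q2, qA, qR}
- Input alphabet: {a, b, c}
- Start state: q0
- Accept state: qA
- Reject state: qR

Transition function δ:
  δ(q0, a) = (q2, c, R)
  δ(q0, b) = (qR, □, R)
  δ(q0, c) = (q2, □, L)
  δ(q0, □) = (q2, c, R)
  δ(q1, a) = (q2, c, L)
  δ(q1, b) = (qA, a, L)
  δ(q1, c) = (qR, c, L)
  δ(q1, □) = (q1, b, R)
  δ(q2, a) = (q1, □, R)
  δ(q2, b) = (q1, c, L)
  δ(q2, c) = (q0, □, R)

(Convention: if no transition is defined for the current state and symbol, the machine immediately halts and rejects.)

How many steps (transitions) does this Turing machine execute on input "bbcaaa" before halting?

Execution trace:
Initial: [q0]bbcaaa
Step 1: δ(q0, b) = (qR, □, R) → □[qR]bcaaa

The machine reaches the reject state qR and halts.

The machine executed 1 step before halting.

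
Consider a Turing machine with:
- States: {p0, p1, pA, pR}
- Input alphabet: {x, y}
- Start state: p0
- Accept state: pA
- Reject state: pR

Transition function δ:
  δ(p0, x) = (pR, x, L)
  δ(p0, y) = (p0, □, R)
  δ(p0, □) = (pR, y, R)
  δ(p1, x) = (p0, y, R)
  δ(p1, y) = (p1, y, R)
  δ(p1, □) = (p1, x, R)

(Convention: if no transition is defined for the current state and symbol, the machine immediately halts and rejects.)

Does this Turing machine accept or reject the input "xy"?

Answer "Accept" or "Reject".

Execution trace:
Initial: [p0]xy
Step 1: δ(p0, x) = (pR, x, L) → [pR]□xy

The machine reaches the reject state pR and halts.

Answer: Reject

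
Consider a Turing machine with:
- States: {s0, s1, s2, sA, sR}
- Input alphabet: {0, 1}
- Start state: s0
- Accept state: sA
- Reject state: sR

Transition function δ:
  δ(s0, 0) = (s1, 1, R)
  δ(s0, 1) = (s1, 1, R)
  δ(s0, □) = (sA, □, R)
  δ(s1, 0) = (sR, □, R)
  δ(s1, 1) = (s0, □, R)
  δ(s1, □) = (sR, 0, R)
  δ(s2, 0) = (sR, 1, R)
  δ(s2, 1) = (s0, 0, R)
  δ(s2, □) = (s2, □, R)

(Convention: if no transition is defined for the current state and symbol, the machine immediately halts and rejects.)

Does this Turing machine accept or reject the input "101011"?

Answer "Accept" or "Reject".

Execution trace:
Initial: [s0]101011
Step 1: δ(s0, 1) = (s1, 1, R) → 1[s1]01011
Step 2: δ(s1, 0) = (sR, □, R) → 1□[sR]1011

The machine reaches the reject state sR and halts.

Answer: Reject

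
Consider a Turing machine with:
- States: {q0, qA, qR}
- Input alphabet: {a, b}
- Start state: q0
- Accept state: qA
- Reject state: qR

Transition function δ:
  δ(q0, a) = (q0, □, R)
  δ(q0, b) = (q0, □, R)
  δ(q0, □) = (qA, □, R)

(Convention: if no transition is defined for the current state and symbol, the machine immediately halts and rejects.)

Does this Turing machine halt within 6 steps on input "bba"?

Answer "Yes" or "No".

Execution trace:
Initial: [q0]bba
Step 1: δ(q0, b) = (q0, □, R) → □[q0]ba
Step 2: δ(q0, b) = (q0, □, R) → □□[q0]a
Step 3: δ(q0, a) = (q0, □, R) → □□□[q0]□
Step 4: δ(q0, □) = (qA, □, R) → □□□□[qA]□

The machine reaches the accept state qA and halts.
The machine halted after 4 steps (within the 6-step bound).

Answer: Yes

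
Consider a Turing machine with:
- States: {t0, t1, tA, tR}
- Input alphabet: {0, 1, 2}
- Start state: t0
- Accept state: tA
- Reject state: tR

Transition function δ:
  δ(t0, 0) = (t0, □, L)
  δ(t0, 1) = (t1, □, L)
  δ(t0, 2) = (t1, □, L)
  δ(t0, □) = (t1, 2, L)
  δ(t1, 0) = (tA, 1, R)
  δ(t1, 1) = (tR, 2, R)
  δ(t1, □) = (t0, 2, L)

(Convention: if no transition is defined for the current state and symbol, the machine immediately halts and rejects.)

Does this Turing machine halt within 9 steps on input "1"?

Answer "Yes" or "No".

Execution trace:
Initial: [t0]1
Step 1: δ(t0, 1) = (t1, □, L) → [t1]□□
Step 2: δ(t1, □) = (t0, 2, L) → [t0]□2□
Step 3: δ(t0, □) = (t1, 2, L) → [t1]□22□
Step 4: δ(t1, □) = (t0, 2, L) → [t0]□222□
Step 5: δ(t0, □) = (t1, 2, L) → [t1]□2222□
Step 6: δ(t1, □) = (t0, 2, L) → [t0]□22222□
Step 7: δ(t0, □) = (t1, 2, L) → [t1]□222222□
Step 8: δ(t1, □) = (t0, 2, L) → [t0]□2222222□
Step 9: δ(t0, □) = (t1, 2, L) → [t1]□22222222□

The machine has not reached a halting state after 9 steps.
The machine did not halt within the 9-step bound.

Answer: No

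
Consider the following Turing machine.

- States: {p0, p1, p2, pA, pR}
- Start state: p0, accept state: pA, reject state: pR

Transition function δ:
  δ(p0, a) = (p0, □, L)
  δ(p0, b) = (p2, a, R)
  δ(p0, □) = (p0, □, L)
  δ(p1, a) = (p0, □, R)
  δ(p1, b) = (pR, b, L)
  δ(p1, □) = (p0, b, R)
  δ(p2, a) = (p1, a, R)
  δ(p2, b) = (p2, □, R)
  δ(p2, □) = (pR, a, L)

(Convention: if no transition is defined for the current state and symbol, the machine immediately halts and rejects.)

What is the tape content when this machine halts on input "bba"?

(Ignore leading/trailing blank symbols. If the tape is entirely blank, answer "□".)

Execution trace:
Initial: [p0]bba
Step 1: δ(p0, b) = (p2, a, R) → a[p2]ba
Step 2: δ(p2, b) = (p2, □, R) → a□[p2]a
Step 3: δ(p2, a) = (p1, a, R) → a□a[p1]□
Step 4: δ(p1, □) = (p0, b, R) → a□ab[p0]□
Step 5: δ(p0, □) = (p0, □, L) → a□a[p0]b□
Step 6: δ(p0, b) = (p2, a, R) → a□aa[p2]□
Step 7: δ(p2, □) = (pR, a, L) → a□a[pR]aa

The machine reaches the reject state pR and halts.

Final tape (ignoring leading/trailing blanks): a□aaa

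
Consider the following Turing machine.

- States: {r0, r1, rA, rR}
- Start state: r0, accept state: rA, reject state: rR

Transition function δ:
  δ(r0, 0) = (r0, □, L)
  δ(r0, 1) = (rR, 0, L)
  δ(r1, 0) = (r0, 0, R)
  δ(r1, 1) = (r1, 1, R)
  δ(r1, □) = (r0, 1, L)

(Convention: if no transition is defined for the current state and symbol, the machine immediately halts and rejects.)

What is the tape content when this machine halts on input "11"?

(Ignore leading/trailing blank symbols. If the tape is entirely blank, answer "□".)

Execution trace:
Initial: [r0]11
Step 1: δ(r0, 1) = (rR, 0, L) → [rR]□01

The machine reaches the reject state rR and halts.

Final tape (ignoring leading/trailing blanks): 01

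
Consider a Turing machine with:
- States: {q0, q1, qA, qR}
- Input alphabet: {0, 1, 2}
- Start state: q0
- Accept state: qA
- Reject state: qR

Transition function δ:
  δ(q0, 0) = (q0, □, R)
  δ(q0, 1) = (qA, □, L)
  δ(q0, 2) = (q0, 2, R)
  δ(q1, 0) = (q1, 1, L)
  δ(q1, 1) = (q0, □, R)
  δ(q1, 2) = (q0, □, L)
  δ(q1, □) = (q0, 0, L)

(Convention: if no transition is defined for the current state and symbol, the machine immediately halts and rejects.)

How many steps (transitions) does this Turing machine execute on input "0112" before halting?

Execution trace:
Initial: [q0]0112
Step 1: δ(q0, 0) = (q0, □, R) → □[q0]112
Step 2: δ(q0, 1) = (qA, □, L) → [qA]□□12

The machine reaches the accept state qA and halts.

The machine executed 2 steps before halting.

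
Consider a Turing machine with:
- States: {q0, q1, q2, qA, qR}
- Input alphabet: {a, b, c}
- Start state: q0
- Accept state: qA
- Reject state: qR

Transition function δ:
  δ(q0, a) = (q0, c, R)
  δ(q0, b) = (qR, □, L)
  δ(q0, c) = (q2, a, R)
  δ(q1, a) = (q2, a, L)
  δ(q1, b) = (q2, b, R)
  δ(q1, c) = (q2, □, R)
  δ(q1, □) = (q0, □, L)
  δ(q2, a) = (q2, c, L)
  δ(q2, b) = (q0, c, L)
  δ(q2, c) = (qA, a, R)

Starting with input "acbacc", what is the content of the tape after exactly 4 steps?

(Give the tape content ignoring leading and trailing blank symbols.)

Execution trace:
Initial: [q0]acbacc
Step 1: δ(q0, a) = (q0, c, R) → c[q0]cbacc
Step 2: δ(q0, c) = (q2, a, R) → ca[q2]bacc
Step 3: δ(q2, b) = (q0, c, L) → c[q0]acacc
Step 4: δ(q0, a) = (q0, c, R) → cc[q0]cacc

After 4 steps, the tape (ignoring leading/trailing blanks) is: cccacc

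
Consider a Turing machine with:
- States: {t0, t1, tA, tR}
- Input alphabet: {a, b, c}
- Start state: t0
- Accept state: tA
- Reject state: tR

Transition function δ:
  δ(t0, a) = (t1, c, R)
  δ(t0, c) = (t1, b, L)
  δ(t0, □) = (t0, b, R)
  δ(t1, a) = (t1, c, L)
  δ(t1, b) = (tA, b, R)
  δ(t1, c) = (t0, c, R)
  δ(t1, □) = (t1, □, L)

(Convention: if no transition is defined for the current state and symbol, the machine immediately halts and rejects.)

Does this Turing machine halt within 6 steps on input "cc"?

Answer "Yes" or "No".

Execution trace:
Initial: [t0]cc
Step 1: δ(t0, c) = (t1, b, L) → [t1]□bc
Step 2: δ(t1, □) = (t1, □, L) → [t1]□□bc
Step 3: δ(t1, □) = (t1, □, L) → [t1]□□□bc
Step 4: δ(t1, □) = (t1, □, L) → [t1]□□□□bc
Step 5: δ(t1, □) = (t1, □, L) → [t1]□□□□□bc
Step 6: δ(t1, □) = (t1, □, L) → [t1]□□□□□□bc

The machine has not reached a halting state after 6 steps.
The machine did not halt within the 6-step bound.

Answer: No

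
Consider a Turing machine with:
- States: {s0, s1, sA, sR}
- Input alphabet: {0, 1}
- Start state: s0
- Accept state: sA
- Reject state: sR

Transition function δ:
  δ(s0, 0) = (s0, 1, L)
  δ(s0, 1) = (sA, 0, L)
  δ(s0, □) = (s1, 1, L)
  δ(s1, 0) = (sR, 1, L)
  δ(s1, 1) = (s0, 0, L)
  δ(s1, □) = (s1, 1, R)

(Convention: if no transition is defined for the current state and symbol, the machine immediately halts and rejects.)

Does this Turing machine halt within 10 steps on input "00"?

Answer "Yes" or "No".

Execution trace:
Initial: [s0]00
Step 1: δ(s0, 0) = (s0, 1, L) → [s0]□10
Step 2: δ(s0, □) = (s1, 1, L) → [s1]□110
Step 3: δ(s1, □) = (s1, 1, R) → 1[s1]110
Step 4: δ(s1, 1) = (s0, 0, L) → [s0]1010
Step 5: δ(s0, 1) = (sA, 0, L) → [sA]□0010

The machine reaches the accept state sA and halts.
The machine halted after 5 steps (within the 10-step bound).

Answer: Yes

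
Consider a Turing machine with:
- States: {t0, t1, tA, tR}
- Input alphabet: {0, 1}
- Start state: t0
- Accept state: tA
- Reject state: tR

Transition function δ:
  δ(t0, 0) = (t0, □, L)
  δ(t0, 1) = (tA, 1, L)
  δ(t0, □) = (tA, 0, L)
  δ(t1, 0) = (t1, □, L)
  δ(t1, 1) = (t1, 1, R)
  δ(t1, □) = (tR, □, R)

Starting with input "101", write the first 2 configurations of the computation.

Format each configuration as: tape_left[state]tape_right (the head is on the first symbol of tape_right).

Transitions applied:
Step 1: δ(t0, 1) = (tA, 1, L)

The first 2 configurations are:
[t0]101 ⊢ [tA]□101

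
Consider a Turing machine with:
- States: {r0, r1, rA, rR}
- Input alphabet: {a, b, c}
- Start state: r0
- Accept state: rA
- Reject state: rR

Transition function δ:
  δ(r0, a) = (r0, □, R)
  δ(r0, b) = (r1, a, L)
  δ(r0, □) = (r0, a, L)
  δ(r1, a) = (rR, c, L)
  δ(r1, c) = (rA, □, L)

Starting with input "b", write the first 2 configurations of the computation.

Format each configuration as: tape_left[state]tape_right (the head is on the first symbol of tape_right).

Transitions applied:
Step 1: δ(r0, b) = (r1, a, L)

The first 2 configurations are:
[r0]b ⊢ [r1]□a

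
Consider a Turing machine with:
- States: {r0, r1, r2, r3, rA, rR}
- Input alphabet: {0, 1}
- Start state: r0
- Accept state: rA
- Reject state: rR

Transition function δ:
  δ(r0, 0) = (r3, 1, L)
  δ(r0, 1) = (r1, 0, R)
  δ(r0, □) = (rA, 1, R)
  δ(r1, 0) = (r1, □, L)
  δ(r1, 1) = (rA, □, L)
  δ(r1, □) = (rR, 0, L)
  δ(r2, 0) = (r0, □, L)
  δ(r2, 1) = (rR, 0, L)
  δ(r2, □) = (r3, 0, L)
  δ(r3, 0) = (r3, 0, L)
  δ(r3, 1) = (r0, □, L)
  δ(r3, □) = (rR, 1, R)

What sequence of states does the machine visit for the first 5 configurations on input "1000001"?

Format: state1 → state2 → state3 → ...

Execution trace:
Initial: [r0]1000001
Step 1: δ(r0, 1) = (r1, 0, R) → 0[r1]000001
Step 2: δ(r1, 0) = (r1, □, L) → [r1]0□00001
Step 3: δ(r1, 0) = (r1, □, L) → [r1]□□□00001
Step 4: δ(r1, □) = (rR, 0, L) → [rR]□0□□00001

The machine reaches the reject state rR and halts.

State sequence: r0 → r1 → r1 → r1 → rR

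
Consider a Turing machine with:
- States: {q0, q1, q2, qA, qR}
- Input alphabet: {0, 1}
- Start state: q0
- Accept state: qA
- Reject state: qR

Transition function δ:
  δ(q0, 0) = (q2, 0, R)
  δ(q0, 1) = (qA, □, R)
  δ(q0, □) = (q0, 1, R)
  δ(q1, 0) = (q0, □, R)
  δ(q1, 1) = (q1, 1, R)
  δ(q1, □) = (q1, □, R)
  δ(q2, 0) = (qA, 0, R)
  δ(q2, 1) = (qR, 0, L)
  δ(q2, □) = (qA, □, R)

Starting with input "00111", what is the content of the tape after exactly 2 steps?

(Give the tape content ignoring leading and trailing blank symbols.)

Execution trace:
Initial: [q0]00111
Step 1: δ(q0, 0) = (q2, 0, R) → 0[q2]0111
Step 2: δ(q2, 0) = (qA, 0, R) → 00[qA]111

The machine reaches the accept state qA and halts.

After 2 steps, the tape (ignoring leading/trailing blanks) is: 00111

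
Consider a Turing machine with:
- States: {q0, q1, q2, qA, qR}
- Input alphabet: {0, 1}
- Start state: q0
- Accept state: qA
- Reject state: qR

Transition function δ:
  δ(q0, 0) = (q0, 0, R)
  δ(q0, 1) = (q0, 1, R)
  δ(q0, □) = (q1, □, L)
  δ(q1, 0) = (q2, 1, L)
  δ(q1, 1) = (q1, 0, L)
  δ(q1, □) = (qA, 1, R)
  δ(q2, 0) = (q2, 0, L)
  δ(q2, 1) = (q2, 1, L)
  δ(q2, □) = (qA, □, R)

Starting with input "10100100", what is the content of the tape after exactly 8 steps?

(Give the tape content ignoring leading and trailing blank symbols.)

Execution trace:
Initial: [q0]10100100
Step 1: δ(q0, 1) = (q0, 1, R) → 1[q0]0100100
Step 2: δ(q0, 0) = (q0, 0, R) → 10[q0]100100
Step 3: δ(q0, 1) = (q0, 1, R) → 101[q0]00100
Step 4: δ(q0, 0) = (q0, 0, R) → 1010[q0]0100
Step 5: δ(q0, 0) = (q0, 0, R) → 10100[q0]100
Step 6: δ(q0, 1) = (q0, 1, R) → 101001[q0]00
Step 7: δ(q0, 0) = (q0, 0, R) → 1010010[q0]0
Step 8: δ(q0, 0) = (q0, 0, R) → 10100100[q0]□

After 8 steps, the tape (ignoring leading/trailing blanks) is: 10100100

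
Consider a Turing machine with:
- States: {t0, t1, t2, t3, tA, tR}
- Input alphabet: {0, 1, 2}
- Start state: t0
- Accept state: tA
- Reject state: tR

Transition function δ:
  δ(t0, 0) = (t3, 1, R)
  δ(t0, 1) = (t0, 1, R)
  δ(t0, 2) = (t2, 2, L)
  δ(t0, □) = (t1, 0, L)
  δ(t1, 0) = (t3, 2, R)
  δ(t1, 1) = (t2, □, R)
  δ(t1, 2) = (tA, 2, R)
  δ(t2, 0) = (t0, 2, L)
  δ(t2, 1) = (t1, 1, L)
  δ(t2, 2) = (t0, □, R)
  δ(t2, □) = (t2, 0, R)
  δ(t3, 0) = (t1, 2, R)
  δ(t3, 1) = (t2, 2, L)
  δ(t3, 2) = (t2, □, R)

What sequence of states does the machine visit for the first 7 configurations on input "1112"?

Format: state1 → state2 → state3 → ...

Execution trace:
Initial: [t0]1112
Step 1: δ(t0, 1) = (t0, 1, R) → 1[t0]112
Step 2: δ(t0, 1) = (t0, 1, R) → 11[t0]12
Step 3: δ(t0, 1) = (t0, 1, R) → 111[t0]2
Step 4: δ(t0, 2) = (t2, 2, L) → 11[t2]12
Step 5: δ(t2, 1) = (t1, 1, L) → 1[t1]112
Step 6: δ(t1, 1) = (t2, □, R) → 1□[t2]12

State sequence: t0 → t0 → t0 → t0 → t2 → t1 → t2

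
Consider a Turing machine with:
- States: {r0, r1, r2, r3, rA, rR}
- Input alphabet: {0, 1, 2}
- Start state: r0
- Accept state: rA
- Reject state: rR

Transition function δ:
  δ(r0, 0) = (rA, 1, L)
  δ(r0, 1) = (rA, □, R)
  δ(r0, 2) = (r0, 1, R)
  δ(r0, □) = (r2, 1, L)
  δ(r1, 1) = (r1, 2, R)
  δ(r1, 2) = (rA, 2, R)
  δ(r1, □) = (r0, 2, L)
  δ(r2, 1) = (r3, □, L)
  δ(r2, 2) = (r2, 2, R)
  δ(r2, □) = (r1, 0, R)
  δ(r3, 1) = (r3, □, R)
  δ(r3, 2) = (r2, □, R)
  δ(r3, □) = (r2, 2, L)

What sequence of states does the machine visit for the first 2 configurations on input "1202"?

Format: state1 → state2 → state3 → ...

Execution trace:
Initial: [r0]1202
Step 1: δ(r0, 1) = (rA, □, R) → □[rA]202

The machine reaches the accept state rA and halts.

State sequence: r0 → rA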